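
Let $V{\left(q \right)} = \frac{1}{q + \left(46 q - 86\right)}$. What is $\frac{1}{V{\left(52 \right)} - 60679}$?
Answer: $- \frac{2358}{143081081} \approx -1.648 \cdot 10^{-5}$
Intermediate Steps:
$V{\left(q \right)} = \frac{1}{-86 + 47 q}$ ($V{\left(q \right)} = \frac{1}{q + \left(-86 + 46 q\right)} = \frac{1}{-86 + 47 q}$)
$\frac{1}{V{\left(52 \right)} - 60679} = \frac{1}{\frac{1}{-86 + 47 \cdot 52} - 60679} = \frac{1}{\frac{1}{-86 + 2444} - 60679} = \frac{1}{\frac{1}{2358} - 60679} = \frac{1}{- \frac{143081081}{2358}} = - \frac{2358}{143081081}$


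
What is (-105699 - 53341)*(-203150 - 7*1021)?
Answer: 33445634880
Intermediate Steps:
(-105699 - 53341)*(-203150 - 7*1021) = -159040*(-203150 - 7147) = -159040*(-210297) = 33445634880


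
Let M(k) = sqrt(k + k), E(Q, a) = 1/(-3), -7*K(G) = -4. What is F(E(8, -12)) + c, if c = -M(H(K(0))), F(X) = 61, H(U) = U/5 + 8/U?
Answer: 61 - 2*sqrt(8645)/35 ≈ 55.687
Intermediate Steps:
K(G) = 4/7 (K(G) = -1/7*(-4) = 4/7)
E(Q, a) = -1/3
H(U) = 8/U + U/5 (H(U) = U*(1/5) + 8/U = U/5 + 8/U = 8/U + U/5)
M(k) = sqrt(2)*sqrt(k) (M(k) = sqrt(2*k) = sqrt(2)*sqrt(k))
c = -2*sqrt(8645)/35 (c = -sqrt(2)*sqrt(8/(4/7) + (1/5)*(4/7)) = -sqrt(2)*sqrt(8*(7/4) + 4/35) = -sqrt(2)*sqrt(14 + 4/35) = -sqrt(2)*sqrt(494/35) = -sqrt(2)*sqrt(17290)/35 = -2*sqrt(8645)/35 ≈ -5.3131)
F(E(8, -12)) + c = 61 - 2*sqrt(8645)/35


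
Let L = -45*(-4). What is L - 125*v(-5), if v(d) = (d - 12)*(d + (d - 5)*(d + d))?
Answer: 202055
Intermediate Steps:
L = 180
v(d) = (-12 + d)*(d + 2*d*(-5 + d)) (v(d) = (-12 + d)*(d + (-5 + d)*(2*d)) = (-12 + d)*(d + 2*d*(-5 + d)))
L - 125*v(-5) = 180 - (-625)*(108 - 33*(-5) + 2*(-5)²) = 180 - (-625)*(108 + 165 + 2*25) = 180 - (-625)*(108 + 165 + 50) = 180 - (-625)*323 = 180 - 125*(-1615) = 180 + 201875 = 202055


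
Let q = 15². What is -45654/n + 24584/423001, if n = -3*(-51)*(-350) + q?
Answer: 6874209818/7518842775 ≈ 0.91426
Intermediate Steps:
q = 225
n = -53325 (n = -3*(-51)*(-350) + 225 = 153*(-350) + 225 = -53550 + 225 = -53325)
-45654/n + 24584/423001 = -45654/(-53325) + 24584/423001 = -45654*(-1/53325) + 24584*(1/423001) = 15218/17775 + 24584/423001 = 6874209818/7518842775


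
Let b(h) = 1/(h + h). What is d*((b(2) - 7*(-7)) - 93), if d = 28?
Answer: -1225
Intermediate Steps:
b(h) = 1/(2*h)
d*((b(2) - 7*(-7)) - 93) = 28*(((½)/2 - 7*(-7)) - 93) = 28*(((½)*(½) + 49) - 93) = 28*((¼ + 49) - 93) = 28*(197/4 - 93) = 28*(-175/4) = -1225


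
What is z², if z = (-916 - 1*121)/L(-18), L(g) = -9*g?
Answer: 1075369/26244 ≈ 40.976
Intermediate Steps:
z = -1037/162 (z = (-916 - 1*121)/((-9*(-18))) = (-916 - 121)/162 = -1037*1/162 = -1037/162 ≈ -6.4012)
z² = (-1037/162)² = 1075369/26244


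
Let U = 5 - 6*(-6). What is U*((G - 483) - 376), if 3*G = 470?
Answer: -86387/3 ≈ -28796.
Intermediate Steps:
G = 470/3 (G = (⅓)*470 = 470/3 ≈ 156.67)
U = 41 (U = 5 + 36 = 41)
U*((G - 483) - 376) = 41*((470/3 - 483) - 376) = 41*(-979/3 - 376) = 41*(-2107/3) = -86387/3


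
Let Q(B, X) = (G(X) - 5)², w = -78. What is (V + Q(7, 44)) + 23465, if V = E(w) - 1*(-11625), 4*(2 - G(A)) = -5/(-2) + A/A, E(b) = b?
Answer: 2241729/64 ≈ 35027.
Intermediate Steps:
G(A) = 9/8 (G(A) = 2 - (-5/(-2) + A/A)/4 = 2 - (-5*(-½) + 1)/4 = 2 - (5/2 + 1)/4 = 2 - ¼*7/2 = 2 - 7/8 = 9/8)
Q(B, X) = 961/64 (Q(B, X) = (9/8 - 5)² = (-31/8)² = 961/64)
V = 11547 (V = -78 - 1*(-11625) = -78 + 11625 = 11547)
(V + Q(7, 44)) + 23465 = (11547 + 961/64) + 23465 = 739969/64 + 23465 = 2241729/64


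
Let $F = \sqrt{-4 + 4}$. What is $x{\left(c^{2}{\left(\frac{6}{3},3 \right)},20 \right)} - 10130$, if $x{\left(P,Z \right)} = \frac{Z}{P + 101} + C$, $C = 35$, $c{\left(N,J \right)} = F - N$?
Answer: $- \frac{211991}{21} \approx -10095.0$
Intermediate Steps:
$F = 0$ ($F = \sqrt{0} = 0$)
$c{\left(N,J \right)} = - N$ ($c{\left(N,J \right)} = 0 - N = - N$)
$x{\left(P,Z \right)} = 35 + \frac{Z}{101 + P}$ ($x{\left(P,Z \right)} = \frac{Z}{P + 101} + 35 = \frac{Z}{101 + P} + 35 = 35 + \frac{Z}{101 + P}$)
$x{\left(c^{2}{\left(\frac{6}{3},3 \right)},20 \right)} - 10130 = \frac{3535 + 20 + 35 \left(- \frac{6}{3}\right)^{2}}{101 + \left(- \frac{6}{3}\right)^{2}} - 10130 = \frac{3535 + 20 + 35 \left(\left(-1\right) 2\right)^{2}}{101 + \left(\left(-1\right) 2\right)^{2}} - 10130 = \frac{3535 + 20 + 35 \left(-2\right)^{2}}{101 + \left(-2\right)^{2}} - 10130 = \frac{3535 + 20 + 35 \cdot 4}{101 + 4} - 10130 = \frac{3535 + 20 + 140}{105} - 10130 = \frac{1}{105} \cdot 3695 - 10130 = \frac{739}{21} - 10130 = - \frac{211991}{21}$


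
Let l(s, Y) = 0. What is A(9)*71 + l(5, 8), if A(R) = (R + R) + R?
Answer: 1917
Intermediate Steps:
A(R) = 3*R (A(R) = 2*R + R = 3*R)
A(9)*71 + l(5, 8) = (3*9)*71 + 0 = 27*71 + 0 = 1917 + 0 = 1917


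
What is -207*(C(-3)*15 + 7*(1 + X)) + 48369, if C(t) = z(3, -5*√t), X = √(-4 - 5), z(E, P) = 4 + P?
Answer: 34500 - 4347*I + 15525*I*√3 ≈ 34500.0 + 22543.0*I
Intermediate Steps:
X = 3*I (X = √(-9) = 3*I ≈ 3.0*I)
C(t) = 4 - 5*√t
-207*(C(-3)*15 + 7*(1 + X)) + 48369 = -207*((4 - 5*I*√3)*15 + 7*(1 + 3*I)) + 48369 = -207*((4 - 5*I*√3)*15 + (7 + 21*I)) + 48369 = -207*((60 - 75*I*√3) + (7 + 21*I)) + 48369 = -207*(67 + 21*I - 75*I*√3) + 48369 = (-13869 - 4347*I + 15525*I*√3) + 48369 = 34500 - 4347*I + 15525*I*√3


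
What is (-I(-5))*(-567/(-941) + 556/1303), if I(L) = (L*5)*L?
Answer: -157749625/1226123 ≈ -128.66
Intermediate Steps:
I(L) = 5*L² (I(L) = (5*L)*L = 5*L²)
(-I(-5))*(-567/(-941) + 556/1303) = (-5*(-5)²)*(-567/(-941) + 556/1303) = (-5*25)*(-567*(-1/941) + 556*(1/1303)) = (-1*125)*(567/941 + 556/1303) = -125*1261997/1226123 = -157749625/1226123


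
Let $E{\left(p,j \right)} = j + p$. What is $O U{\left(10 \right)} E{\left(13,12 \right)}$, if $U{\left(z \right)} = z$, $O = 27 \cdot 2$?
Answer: $13500$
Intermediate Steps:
$O = 54$
$O U{\left(10 \right)} E{\left(13,12 \right)} = 54 \cdot 10 \left(12 + 13\right) = 540 \cdot 25 = 13500$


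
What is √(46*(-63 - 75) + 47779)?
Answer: √41431 ≈ 203.55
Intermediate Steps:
√(46*(-63 - 75) + 47779) = √(46*(-138) + 47779) = √(-6348 + 47779) = √41431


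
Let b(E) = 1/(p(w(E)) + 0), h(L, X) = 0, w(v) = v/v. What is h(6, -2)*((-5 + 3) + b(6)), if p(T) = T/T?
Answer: 0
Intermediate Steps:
w(v) = 1
p(T) = 1
b(E) = 1 (b(E) = 1/(1 + 0) = 1/1 = 1)
h(6, -2)*((-5 + 3) + b(6)) = 0*((-5 + 3) + 1) = 0*(-2 + 1) = 0*(-1) = 0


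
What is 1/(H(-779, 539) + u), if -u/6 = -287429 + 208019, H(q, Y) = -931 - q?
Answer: 1/476308 ≈ 2.0995e-6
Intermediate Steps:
u = 476460 (u = -6*(-287429 + 208019) = -6*(-79410) = 476460)
1/(H(-779, 539) + u) = 1/((-931 - 1*(-779)) + 476460) = 1/((-931 + 779) + 476460) = 1/(-152 + 476460) = 1/476308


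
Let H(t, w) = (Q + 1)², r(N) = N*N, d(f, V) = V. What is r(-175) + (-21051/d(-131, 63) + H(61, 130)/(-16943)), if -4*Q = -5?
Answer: 57480414601/1897616 ≈ 30291.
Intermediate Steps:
Q = 5/4 (Q = -¼*(-5) = 5/4 ≈ 1.2500)
r(N) = N²
H(t, w) = 81/16 (H(t, w) = (5/4 + 1)² = (9/4)² = 81/16)
r(-175) + (-21051/d(-131, 63) + H(61, 130)/(-16943)) = (-175)² + (-21051/63 + (81/16)/(-16943)) = 30625 + (-21051*1/63 + (81/16)*(-1/16943)) = 30625 + (-2339/7 - 81/271088) = 30625 - 634075399/1897616 = 57480414601/1897616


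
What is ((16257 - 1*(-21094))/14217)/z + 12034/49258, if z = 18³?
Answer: 45437337457/185643425016 ≈ 0.24476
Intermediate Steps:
z = 5832
((16257 - 1*(-21094))/14217)/z + 12034/49258 = ((16257 - 1*(-21094))/14217)/5832 + 12034/49258 = ((16257 + 21094)*(1/14217))*(1/5832) + 12034*(1/49258) = (37351*(1/14217))*(1/5832) + 547/2239 = (37351/14217)*(1/5832) + 547/2239 = 37351/82913544 + 547/2239 = 45437337457/185643425016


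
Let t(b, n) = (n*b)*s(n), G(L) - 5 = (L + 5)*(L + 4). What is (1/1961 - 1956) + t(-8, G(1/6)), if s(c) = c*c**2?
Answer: -1631944722861305/411715872 ≈ -3.9638e+6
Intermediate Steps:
s(c) = c**3
G(L) = 5 + (4 + L)*(5 + L) (G(L) = 5 + (L + 5)*(L + 4) = 5 + (5 + L)*(4 + L) = 5 + (4 + L)*(5 + L))
t(b, n) = b*n**4 (t(b, n) = (n*b)*n**3 = (b*n)*n**3 = b*n**4)
(1/1961 - 1956) + t(-8, G(1/6)) = (1/1961 - 1956) - 8*(25 + (1/6)**2 + 9/6)**4 = (1/1961 - 1956) - 8*(25 + (1/6)**2 + 9*(1/6))**4 = -3835715/1961 - 8*(25 + 1/36 + 3/2)**4 = -3835715/1961 - 8*(955/36)**4 = -3835715/1961 - 8*831789600625/1679616 = -3835715/1961 - 831789600625/209952 = -1631944722861305/411715872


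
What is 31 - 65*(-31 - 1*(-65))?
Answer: -2179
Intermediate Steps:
31 - 65*(-31 - 1*(-65)) = 31 - 65*(-31 + 65) = 31 - 65*34 = 31 - 2210 = -2179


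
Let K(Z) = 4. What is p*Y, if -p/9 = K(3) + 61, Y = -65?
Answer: 38025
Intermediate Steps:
p = -585 (p = -9*(4 + 61) = -9*65 = -585)
p*Y = -585*(-65) = 38025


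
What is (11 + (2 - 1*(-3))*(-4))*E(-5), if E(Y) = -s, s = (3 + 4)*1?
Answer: 63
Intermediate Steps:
s = 7 (s = 7*1 = 7)
E(Y) = -7 (E(Y) = -1*7 = -7)
(11 + (2 - 1*(-3))*(-4))*E(-5) = (11 + (2 - 1*(-3))*(-4))*(-7) = (11 + (2 + 3)*(-4))*(-7) = (11 + 5*(-4))*(-7) = (11 - 20)*(-7) = -9*(-7) = 63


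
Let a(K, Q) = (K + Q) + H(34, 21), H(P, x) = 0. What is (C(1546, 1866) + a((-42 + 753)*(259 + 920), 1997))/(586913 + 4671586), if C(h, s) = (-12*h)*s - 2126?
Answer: -11259964/1752833 ≈ -6.4239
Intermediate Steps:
C(h, s) = -2126 - 12*h*s (C(h, s) = -12*h*s - 2126 = -2126 - 12*h*s)
a(K, Q) = K + Q (a(K, Q) = (K + Q) + 0 = K + Q)
(C(1546, 1866) + a((-42 + 753)*(259 + 920), 1997))/(586913 + 4671586) = ((-2126 - 12*1546*1866) + ((-42 + 753)*(259 + 920) + 1997))/(586913 + 4671586) = ((-2126 - 34618032) + (711*1179 + 1997))/5258499 = (-34620158 + (838269 + 1997))*(1/5258499) = (-34620158 + 840266)*(1/5258499) = -33779892*1/5258499 = -11259964/1752833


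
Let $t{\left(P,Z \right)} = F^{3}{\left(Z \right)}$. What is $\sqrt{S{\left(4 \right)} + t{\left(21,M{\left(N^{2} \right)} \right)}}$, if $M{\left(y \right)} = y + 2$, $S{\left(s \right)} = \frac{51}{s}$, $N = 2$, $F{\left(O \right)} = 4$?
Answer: $\frac{\sqrt{307}}{2} \approx 8.7607$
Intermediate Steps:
$M{\left(y \right)} = 2 + y$
$t{\left(P,Z \right)} = 64$ ($t{\left(P,Z \right)} = 4^{3} = 64$)
$\sqrt{S{\left(4 \right)} + t{\left(21,M{\left(N^{2} \right)} \right)}} = \sqrt{\frac{51}{4} + 64} = \sqrt{\frac{307}{4}} = \frac{\sqrt{307}}{2}$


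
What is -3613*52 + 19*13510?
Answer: 68814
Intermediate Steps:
-3613*52 + 19*13510 = -187876 + 256690 = 68814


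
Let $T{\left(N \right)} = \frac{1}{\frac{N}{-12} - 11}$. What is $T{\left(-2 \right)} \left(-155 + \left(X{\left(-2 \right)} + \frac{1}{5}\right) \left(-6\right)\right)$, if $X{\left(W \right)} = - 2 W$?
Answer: $\frac{5406}{325} \approx 16.634$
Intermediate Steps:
$T{\left(N \right)} = \frac{1}{-11 - \frac{N}{12}}$ ($T{\left(N \right)} = \frac{1}{N \left(- \frac{1}{12}\right) - 11} = \frac{1}{- \frac{N}{12} - 11} = \frac{1}{-11 - \frac{N}{12}}$)
$T{\left(-2 \right)} \left(-155 + \left(X{\left(-2 \right)} + \frac{1}{5}\right) \left(-6\right)\right) = - \frac{12}{132 - 2} \left(-155 + \left(\left(-2\right) \left(-2\right) + \frac{1}{5}\right) \left(-6\right)\right) = - \frac{12}{130} \left(-155 + \left(4 + \frac{1}{5}\right) \left(-6\right)\right) = \left(-12\right) \frac{1}{130} \left(-155 + \frac{21}{5} \left(-6\right)\right) = - \frac{6 \left(-155 - \frac{126}{5}\right)}{65} = \left(- \frac{6}{65}\right) \left(- \frac{901}{5}\right) = \frac{5406}{325}$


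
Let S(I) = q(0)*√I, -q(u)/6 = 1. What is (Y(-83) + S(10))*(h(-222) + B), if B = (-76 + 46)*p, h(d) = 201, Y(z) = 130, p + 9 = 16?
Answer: -1170 + 54*√10 ≈ -999.24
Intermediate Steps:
p = 7 (p = -9 + 16 = 7)
q(u) = -6 (q(u) = -6*1 = -6)
S(I) = -6*√I
B = -210 (B = (-76 + 46)*7 = -30*7 = -210)
(Y(-83) + S(10))*(h(-222) + B) = (130 - 6*√10)*(201 - 210) = (130 - 6*√10)*(-9) = -1170 + 54*√10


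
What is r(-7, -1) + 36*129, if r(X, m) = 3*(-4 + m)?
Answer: 4629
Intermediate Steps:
r(X, m) = -12 + 3*m
r(-7, -1) + 36*129 = (-12 + 3*(-1)) + 36*129 = (-12 - 3) + 4644 = -15 + 4644 = 4629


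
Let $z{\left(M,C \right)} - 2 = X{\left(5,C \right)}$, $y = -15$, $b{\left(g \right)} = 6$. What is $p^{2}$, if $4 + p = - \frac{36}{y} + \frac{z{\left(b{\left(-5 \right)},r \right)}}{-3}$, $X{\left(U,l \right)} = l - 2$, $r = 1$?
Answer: $\frac{841}{225} \approx 3.7378$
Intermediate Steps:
$X{\left(U,l \right)} = -2 + l$
$z{\left(M,C \right)} = C$ ($z{\left(M,C \right)} = 2 + \left(-2 + C\right) = C$)
$p = - \frac{29}{15}$ ($p = -4 + \left(- \frac{36}{-15} + 1 \frac{1}{-3}\right) = -4 + \left(\left(-36\right) \left(- \frac{1}{15}\right) + 1 \left(- \frac{1}{3}\right)\right) = -4 + \left(\frac{12}{5} - \frac{1}{3}\right) = -4 + \frac{31}{15} = - \frac{29}{15} \approx -1.9333$)
$p^{2} = \left(- \frac{29}{15}\right)^{2} = \frac{841}{225}$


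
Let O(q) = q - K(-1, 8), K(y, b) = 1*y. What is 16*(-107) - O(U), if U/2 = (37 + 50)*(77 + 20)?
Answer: -18591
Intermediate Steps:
K(y, b) = y
U = 16878 (U = 2*((37 + 50)*(77 + 20)) = 2*(87*97) = 2*8439 = 16878)
O(q) = 1 + q (O(q) = q - 1*(-1) = q + 1 = 1 + q)
16*(-107) - O(U) = 16*(-107) - (1 + 16878) = -1712 - 1*16879 = -1712 - 16879 = -18591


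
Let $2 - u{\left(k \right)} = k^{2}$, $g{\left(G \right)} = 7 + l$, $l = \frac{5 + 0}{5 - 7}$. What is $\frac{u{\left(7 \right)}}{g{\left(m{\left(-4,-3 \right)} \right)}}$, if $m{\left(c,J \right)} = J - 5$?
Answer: $- \frac{94}{9} \approx -10.444$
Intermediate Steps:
$m{\left(c,J \right)} = -5 + J$
$l = - \frac{5}{2}$ ($l = \frac{5}{-2} = 5 \left(- \frac{1}{2}\right) = - \frac{5}{2} \approx -2.5$)
$g{\left(G \right)} = \frac{9}{2}$ ($g{\left(G \right)} = 7 - \frac{5}{2} = \frac{9}{2}$)
$u{\left(k \right)} = 2 - k^{2}$
$\frac{u{\left(7 \right)}}{g{\left(m{\left(-4,-3 \right)} \right)}} = \frac{2 - 7^{2}}{\frac{9}{2}} = \left(2 - 49\right) \frac{2}{9} = \left(-47\right) \frac{2}{9} = - \frac{94}{9}$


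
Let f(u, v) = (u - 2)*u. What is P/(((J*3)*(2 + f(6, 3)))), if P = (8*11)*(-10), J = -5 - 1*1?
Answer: 220/117 ≈ 1.8803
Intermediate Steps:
f(u, v) = u*(-2 + u) (f(u, v) = (-2 + u)*u = u*(-2 + u))
J = -6 (J = -5 - 1 = -6)
P = -880 (P = 88*(-10) = -880)
P/(((J*3)*(2 + f(6, 3)))) = -880*(-1/(18*(2 + 6*(-2 + 6)))) = -880*(-1/(18*(2 + 6*4))) = -880*(-1/(18*(2 + 24))) = -880/((-18*26)) = -880/(-468) = -880*(-1/468) = 220/117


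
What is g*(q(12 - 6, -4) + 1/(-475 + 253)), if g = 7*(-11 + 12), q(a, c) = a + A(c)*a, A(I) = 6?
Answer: 65261/222 ≈ 293.97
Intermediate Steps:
q(a, c) = 7*a (q(a, c) = a + 6*a = 7*a)
g = 7 (g = 7*1 = 7)
g*(q(12 - 6, -4) + 1/(-475 + 253)) = 7*(7*(12 - 6) + 1/(-475 + 253)) = 7*(7*6 + 1/(-222)) = 7*(42 - 1/222) = 7*(9323/222) = 65261/222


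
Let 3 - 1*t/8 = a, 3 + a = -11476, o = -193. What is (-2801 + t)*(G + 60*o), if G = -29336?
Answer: -3643774380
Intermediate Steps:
a = -11479 (a = -3 - 11476 = -11479)
t = 91856 (t = 24 - 8*(-11479) = 24 + 91832 = 91856)
(-2801 + t)*(G + 60*o) = (-2801 + 91856)*(-29336 + 60*(-193)) = 89055*(-29336 - 11580) = 89055*(-40916) = -3643774380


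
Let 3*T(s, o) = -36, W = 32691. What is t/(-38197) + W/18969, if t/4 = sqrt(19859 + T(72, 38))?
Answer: 10897/6323 - 4*sqrt(19847)/38197 ≈ 1.7086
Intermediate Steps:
T(s, o) = -12 (T(s, o) = (1/3)*(-36) = -12)
t = 4*sqrt(19847) (t = 4*sqrt(19859 - 12) = 4*sqrt(19847) ≈ 563.52)
t/(-38197) + W/18969 = (4*sqrt(19847))/(-38197) + 32691/18969 = (4*sqrt(19847))*(-1/38197) + 32691*(1/18969) = -4*sqrt(19847)/38197 + 10897/6323 = 10897/6323 - 4*sqrt(19847)/38197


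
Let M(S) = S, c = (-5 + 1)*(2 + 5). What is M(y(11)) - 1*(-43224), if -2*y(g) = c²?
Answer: 42832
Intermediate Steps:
c = -28 (c = -4*7 = -28)
y(g) = -392 (y(g) = -½*(-28)² = -½*784 = -392)
M(y(11)) - 1*(-43224) = -392 - 1*(-43224) = -392 + 43224 = 42832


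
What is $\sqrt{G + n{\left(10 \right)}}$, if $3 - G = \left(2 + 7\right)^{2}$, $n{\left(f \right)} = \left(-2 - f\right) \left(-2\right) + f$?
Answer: $2 i \sqrt{11} \approx 6.6332 i$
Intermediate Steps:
$n{\left(f \right)} = 4 + 3 f$ ($n{\left(f \right)} = \left(4 + 2 f\right) + f = 4 + 3 f$)
$G = -78$ ($G = 3 - \left(2 + 7\right)^{2} = 3 - 9^{2} = 3 - 81 = -78$)
$\sqrt{G + n{\left(10 \right)}} = \sqrt{-78 + \left(4 + 3 \cdot 10\right)} = \sqrt{-78 + \left(4 + 30\right)} = \sqrt{-78 + 34} = \sqrt{-44} = 2 i \sqrt{11}$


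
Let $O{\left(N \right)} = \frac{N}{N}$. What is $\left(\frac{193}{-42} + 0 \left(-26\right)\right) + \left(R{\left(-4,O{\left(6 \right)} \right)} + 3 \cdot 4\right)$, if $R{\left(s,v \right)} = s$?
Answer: $\frac{143}{42} \approx 3.4048$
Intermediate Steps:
$O{\left(N \right)} = 1$
$\left(\frac{193}{-42} + 0 \left(-26\right)\right) + \left(R{\left(-4,O{\left(6 \right)} \right)} + 3 \cdot 4\right) = \left(\frac{193}{-42} + 0 \left(-26\right)\right) + \left(-4 + 3 \cdot 4\right) = \left(193 \left(- \frac{1}{42}\right) + 0\right) + \left(-4 + 12\right) = \left(- \frac{193}{42} + 0\right) + 8 = - \frac{193}{42} + 8 = \frac{143}{42}$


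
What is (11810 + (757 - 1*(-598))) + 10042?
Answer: 23207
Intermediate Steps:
(11810 + (757 - 1*(-598))) + 10042 = (11810 + (757 + 598)) + 10042 = (11810 + 1355) + 10042 = 13165 + 10042 = 23207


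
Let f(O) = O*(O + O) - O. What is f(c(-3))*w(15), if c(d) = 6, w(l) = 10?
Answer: 660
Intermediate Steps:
f(O) = -O + 2*O**2 (f(O) = O*(2*O) - O = 2*O**2 - O = -O + 2*O**2)
f(c(-3))*w(15) = (6*(-1 + 2*6))*10 = (6*(-1 + 12))*10 = (6*11)*10 = 66*10 = 660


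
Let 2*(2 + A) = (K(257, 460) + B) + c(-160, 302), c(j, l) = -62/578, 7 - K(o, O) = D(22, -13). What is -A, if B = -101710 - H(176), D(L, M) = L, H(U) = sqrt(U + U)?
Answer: 14699856/289 + 2*sqrt(22) ≈ 50874.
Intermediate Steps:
H(U) = sqrt(2)*sqrt(U) (H(U) = sqrt(2*U) = sqrt(2)*sqrt(U))
K(o, O) = -15 (K(o, O) = 7 - 1*22 = 7 - 22 = -15)
c(j, l) = -31/289 (c(j, l) = -62*1/578 = -31/289)
B = -101710 - 4*sqrt(22) (B = -101710 - sqrt(2)*sqrt(176) = -101710 - sqrt(2)*4*sqrt(11) = -101710 - 4*sqrt(22) ≈ -1.0173e+5)
A = -14699856/289 - 2*sqrt(22) (A = -2 + ((-15 + (-101710 - 4*sqrt(22))) - 31/289)/2 = -2 + ((-101725 - 4*sqrt(22)) - 31/289)/2 = -2 + (-29398556/289 - 4*sqrt(22))/2 = -2 + (-14699278/289 - 2*sqrt(22)) = -14699856/289 - 2*sqrt(22) ≈ -50874.)
-A = -(-14699856/289 - 2*sqrt(22)) = 14699856/289 + 2*sqrt(22)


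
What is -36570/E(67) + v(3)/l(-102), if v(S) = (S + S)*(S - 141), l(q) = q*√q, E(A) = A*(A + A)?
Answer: -18285/4489 - 23*I*√102/289 ≈ -4.0733 - 0.80377*I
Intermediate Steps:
E(A) = 2*A² (E(A) = A*(2*A) = 2*A²)
l(q) = q^(3/2)
v(S) = 2*S*(-141 + S) (v(S) = (2*S)*(-141 + S) = 2*S*(-141 + S))
-36570/E(67) + v(3)/l(-102) = -36570/(2*67²) + (2*3*(-141 + 3))/((-102)^(3/2)) = -36570/(2*4489) + (2*3*(-138))/((-102*I*√102)) = -36570/8978 - 23*I*√102/289 = -36570*1/8978 - 23*I*√102/289 = -18285/4489 - 23*I*√102/289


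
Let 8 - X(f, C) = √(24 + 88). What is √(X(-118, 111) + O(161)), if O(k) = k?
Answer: √(169 - 4*√7) ≈ 12.586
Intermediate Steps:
X(f, C) = 8 - 4*√7 (X(f, C) = 8 - √(24 + 88) = 8 - √112 = 8 - 4*√7)
√(X(-118, 111) + O(161)) = √((8 - 4*√7) + 161) = √(169 - 4*√7)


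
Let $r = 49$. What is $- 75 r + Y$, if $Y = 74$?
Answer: $-3601$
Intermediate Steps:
$- 75 r + Y = \left(-75\right) 49 + 74 = -3675 + 74 = -3601$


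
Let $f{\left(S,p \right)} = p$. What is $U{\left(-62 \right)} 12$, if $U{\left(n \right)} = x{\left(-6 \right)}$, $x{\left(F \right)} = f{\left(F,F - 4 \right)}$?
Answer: $-120$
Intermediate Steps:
$x{\left(F \right)} = -4 + F$ ($x{\left(F \right)} = F - 4 = -4 + F$)
$U{\left(n \right)} = -10$ ($U{\left(n \right)} = -4 - 6 = -10$)
$U{\left(-62 \right)} 12 = \left(-10\right) 12 = -120$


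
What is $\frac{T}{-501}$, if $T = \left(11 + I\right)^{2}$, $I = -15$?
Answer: $- \frac{16}{501} \approx -0.031936$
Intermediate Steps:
$T = 16$ ($T = \left(11 - 15\right)^{2} = \left(-4\right)^{2} = 16$)
$\frac{T}{-501} = \frac{16}{-501} = 16 \left(- \frac{1}{501}\right) = - \frac{16}{501}$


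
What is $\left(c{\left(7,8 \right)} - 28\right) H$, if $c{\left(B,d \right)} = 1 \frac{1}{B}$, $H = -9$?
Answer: $\frac{1755}{7} \approx 250.71$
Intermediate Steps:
$c{\left(B,d \right)} = \frac{1}{B}$
$\left(c{\left(7,8 \right)} - 28\right) H = \left(\frac{1}{7} - 28\right) \left(-9\right) = \left(- \frac{195}{7}\right) \left(-9\right) = \frac{1755}{7}$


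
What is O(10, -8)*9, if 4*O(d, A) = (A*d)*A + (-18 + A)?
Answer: 2763/2 ≈ 1381.5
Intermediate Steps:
O(d, A) = -9/2 + A/4 + d*A²/4 (O(d, A) = ((A*d)*A + (-18 + A))/4 = (d*A² + (-18 + A))/4 = (-18 + A + d*A²)/4 = -9/2 + A/4 + d*A²/4)
O(10, -8)*9 = (-9/2 + (¼)*(-8) + (¼)*10*(-8)²)*9 = (-9/2 - 2 + (¼)*10*64)*9 = (-9/2 - 2 + 160)*9 = (307/2)*9 = 2763/2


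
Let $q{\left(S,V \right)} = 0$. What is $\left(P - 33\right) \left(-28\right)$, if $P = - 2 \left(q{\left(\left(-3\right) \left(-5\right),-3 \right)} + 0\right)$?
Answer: $924$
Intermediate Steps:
$P = 0$ ($P = - 2 \left(0 + 0\right) = \left(-2\right) 0 = 0$)
$\left(P - 33\right) \left(-28\right) = \left(0 - 33\right) \left(-28\right) = \left(-33\right) \left(-28\right) = 924$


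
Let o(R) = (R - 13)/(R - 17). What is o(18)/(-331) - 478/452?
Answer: -80239/74806 ≈ -1.0726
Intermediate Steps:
o(R) = (-13 + R)/(-17 + R)
o(18)/(-331) - 478/452 = ((-13 + 18)/(-17 + 18))/(-331) - 478/452 = (5/1)*(-1/331) - 478*1/452 = (1*5)*(-1/331) - 239/226 = 5*(-1/331) - 239/226 = -5/331 - 239/226 = -80239/74806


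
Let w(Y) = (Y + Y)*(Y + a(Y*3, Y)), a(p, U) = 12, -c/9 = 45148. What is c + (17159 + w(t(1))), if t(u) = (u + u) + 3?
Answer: -389003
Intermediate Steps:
c = -406332 (c = -9*45148 = -406332)
t(u) = 3 + 2*u (t(u) = 2*u + 3 = 3 + 2*u)
w(Y) = 2*Y*(12 + Y) (w(Y) = (Y + Y)*(Y + 12) = (2*Y)*(12 + Y) = 2*Y*(12 + Y))
c + (17159 + w(t(1))) = -406332 + (17159 + 2*(3 + 2*1)*(12 + (3 + 2*1))) = -406332 + (17159 + 2*(3 + 2)*(12 + (3 + 2))) = -406332 + (17159 + 2*5*(12 + 5)) = -406332 + (17159 + 2*5*17) = -406332 + (17159 + 170) = -406332 + 17329 = -389003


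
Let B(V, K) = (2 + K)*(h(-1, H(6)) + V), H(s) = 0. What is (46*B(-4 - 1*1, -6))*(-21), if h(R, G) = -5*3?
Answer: -77280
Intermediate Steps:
h(R, G) = -15
B(V, K) = (-15 + V)*(2 + K) (B(V, K) = (2 + K)*(-15 + V) = (-15 + V)*(2 + K))
(46*B(-4 - 1*1, -6))*(-21) = (46*(-30 - 15*(-6) + 2*(-4 - 1*1) - 6*(-4 - 1*1)))*(-21) = (46*(-30 + 90 + 2*(-4 - 1) - 6*(-4 - 1)))*(-21) = (46*(-30 + 90 + 2*(-5) - 6*(-5)))*(-21) = (46*(-30 + 90 - 10 + 30))*(-21) = (46*80)*(-21) = 3680*(-21) = -77280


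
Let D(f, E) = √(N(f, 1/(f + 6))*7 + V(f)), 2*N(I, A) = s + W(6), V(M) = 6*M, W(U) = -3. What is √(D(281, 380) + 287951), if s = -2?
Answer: √(1151804 + 2*√6674)/2 ≈ 536.65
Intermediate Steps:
N(I, A) = -5/2 (N(I, A) = (-2 - 3)/2 = (½)*(-5) = -5/2)
D(f, E) = √(-35/2 + 6*f) (D(f, E) = √(-5/2*7 + 6*f) = √(-35/2 + 6*f))
√(D(281, 380) + 287951) = √(√(-70 + 24*281)/2 + 287951) = √(√(-70 + 6744)/2 + 287951) = √(√6674/2 + 287951) = √(287951 + √6674/2)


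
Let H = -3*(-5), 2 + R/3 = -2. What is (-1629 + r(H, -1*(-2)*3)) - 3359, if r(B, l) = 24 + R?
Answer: -4976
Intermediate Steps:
R = -12 (R = -6 + 3*(-2) = -6 - 6 = -12)
H = 15
r(B, l) = 12 (r(B, l) = 24 - 12 = 12)
(-1629 + r(H, -1*(-2)*3)) - 3359 = (-1629 + 12) - 3359 = -1617 - 3359 = -4976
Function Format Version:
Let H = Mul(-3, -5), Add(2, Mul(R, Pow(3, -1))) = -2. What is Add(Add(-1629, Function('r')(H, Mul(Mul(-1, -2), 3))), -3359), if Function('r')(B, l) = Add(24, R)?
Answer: -4976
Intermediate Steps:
R = -12 (R = Add(-6, Mul(3, -2)) = Add(-6, -6) = -12)
H = 15
Function('r')(B, l) = 12 (Function('r')(B, l) = Add(24, -12) = 12)
Add(Add(-1629, Function('r')(H, Mul(Mul(-1, -2), 3))), -3359) = Add(Add(-1629, 12), -3359) = Add(-1617, -3359) = -4976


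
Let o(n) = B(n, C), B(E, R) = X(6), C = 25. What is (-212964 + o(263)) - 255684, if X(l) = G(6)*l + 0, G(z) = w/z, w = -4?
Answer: -468652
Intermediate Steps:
G(z) = -4/z
X(l) = -2*l/3 (X(l) = (-4/6)*l + 0 = (-4*1/6)*l + 0 = -2*l/3 + 0 = -2*l/3)
B(E, R) = -4 (B(E, R) = -2/3*6 = -4)
o(n) = -4
(-212964 + o(263)) - 255684 = (-212964 - 4) - 255684 = -212968 - 255684 = -468652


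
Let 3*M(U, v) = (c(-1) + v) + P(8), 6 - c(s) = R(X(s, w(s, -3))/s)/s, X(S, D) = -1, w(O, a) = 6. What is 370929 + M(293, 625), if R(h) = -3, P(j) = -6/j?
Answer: 4453657/12 ≈ 3.7114e+5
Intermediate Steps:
c(s) = 6 + 3/s (c(s) = 6 - (-3)/s = 6 + 3/s)
M(U, v) = 3/4 + v/3 (M(U, v) = (((6 + 3/(-1)) + v) - 6/8)/3 = (((6 + 3*(-1)) + v) - 6*1/8)/3 = (((6 - 3) + v) - 3/4)/3 = ((3 + v) - 3/4)/3 = (9/4 + v)/3 = 3/4 + v/3)
370929 + M(293, 625) = 370929 + (3/4 + (1/3)*625) = 370929 + (3/4 + 625/3) = 370929 + 2509/12 = 4453657/12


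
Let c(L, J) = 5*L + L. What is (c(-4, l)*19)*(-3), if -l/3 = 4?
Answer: 1368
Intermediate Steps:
l = -12 (l = -3*4 = -12)
c(L, J) = 6*L
(c(-4, l)*19)*(-3) = ((6*(-4))*19)*(-3) = -24*19*(-3) = -456*(-3) = 1368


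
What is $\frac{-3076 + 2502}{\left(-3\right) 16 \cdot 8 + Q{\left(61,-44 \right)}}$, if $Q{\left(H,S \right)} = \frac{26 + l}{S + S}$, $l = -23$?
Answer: $\frac{50512}{33795} \approx 1.4947$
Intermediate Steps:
$Q{\left(H,S \right)} = \frac{3}{2 S}$ ($Q{\left(H,S \right)} = \frac{26 - 23}{S + S} = \frac{3}{2 S}$)
$\frac{-3076 + 2502}{\left(-3\right) 16 \cdot 8 + Q{\left(61,-44 \right)}} = \frac{-3076 + 2502}{\left(-3\right) 16 \cdot 8 + \frac{3}{2 \left(-44\right)}} = - \frac{574}{\left(-48\right) 8 + \frac{3}{2} \left(- \frac{1}{44}\right)} = - \frac{574}{-384 - \frac{3}{88}} = - \frac{574}{- \frac{33795}{88}} = \left(-574\right) \left(- \frac{88}{33795}\right) = \frac{50512}{33795}$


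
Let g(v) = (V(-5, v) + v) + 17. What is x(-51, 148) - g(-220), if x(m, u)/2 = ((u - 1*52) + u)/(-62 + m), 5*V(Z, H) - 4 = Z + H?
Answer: 137228/565 ≈ 242.88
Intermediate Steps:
V(Z, H) = ⅘ + H/5 + Z/5 (V(Z, H) = ⅘ + (Z + H)/5 = ⅘ + (H + Z)/5 = ⅘ + (H/5 + Z/5) = ⅘ + H/5 + Z/5)
g(v) = 84/5 + 6*v/5 (g(v) = ((⅘ + v/5 + (⅕)*(-5)) + v) + 17 = ((⅘ + v/5 - 1) + v) + 17 = ((-⅕ + v/5) + v) + 17 = (-⅕ + 6*v/5) + 17 = 84/5 + 6*v/5)
x(m, u) = 2*(-52 + 2*u)/(-62 + m) (x(m, u) = 2*(((u - 1*52) + u)/(-62 + m)) = 2*(((u - 52) + u)/(-62 + m)) = 2*(((-52 + u) + u)/(-62 + m)) = 2*((-52 + 2*u)/(-62 + m)) = 2*(-52 + 2*u)/(-62 + m))
x(-51, 148) - g(-220) = 4*(-26 + 148)/(-62 - 51) - (84/5 + (6/5)*(-220)) = 4*122/(-113) - (84/5 - 264) = 4*(-1/113)*122 - 1*(-1236/5) = -488/113 + 1236/5 = 137228/565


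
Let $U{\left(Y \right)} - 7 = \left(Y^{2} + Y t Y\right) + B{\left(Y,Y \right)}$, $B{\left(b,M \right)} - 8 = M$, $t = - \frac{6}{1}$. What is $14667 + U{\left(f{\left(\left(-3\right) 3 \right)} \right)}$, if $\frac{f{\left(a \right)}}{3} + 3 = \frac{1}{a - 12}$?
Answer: $\frac{698490}{49} \approx 14255.0$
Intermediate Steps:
$t = -6$ ($t = \left(-6\right) 1 = -6$)
$B{\left(b,M \right)} = 8 + M$
$f{\left(a \right)} = -9 + \frac{3}{-12 + a}$ ($f{\left(a \right)} = -9 + \frac{3}{a - 12} = -9 + \frac{3}{-12 + a}$)
$U{\left(Y \right)} = 15 + Y - 5 Y^{2}$ ($U{\left(Y \right)} = 7 + \left(\left(Y^{2} + Y \left(-6\right) Y\right) + \left(8 + Y\right)\right) = 7 + \left(\left(Y^{2} + - 6 Y Y\right) + \left(8 + Y\right)\right) = 7 + \left(\left(Y^{2} - 6 Y^{2}\right) + \left(8 + Y\right)\right) = 7 - \left(-8 - Y + 5 Y^{2}\right) = 7 + \left(8 + Y - 5 Y^{2}\right) = 15 + Y - 5 Y^{2}$)
$14667 + U{\left(f{\left(\left(-3\right) 3 \right)} \right)} = 14667 + \left(15 + \frac{3 \left(37 - 3 \left(\left(-3\right) 3\right)\right)}{-12 - 9} - 5 \left(\frac{3 \left(37 - 3 \left(\left(-3\right) 3\right)\right)}{-12 - 9}\right)^{2}\right) = 14667 + \left(15 + \frac{3 \left(37 - -27\right)}{-12 - 9} - 5 \left(\frac{3 \left(37 - -27\right)}{-12 - 9}\right)^{2}\right) = 14667 + \left(15 + \frac{3 \left(37 + 27\right)}{-21} - 5 \left(\frac{3 \left(37 + 27\right)}{-21}\right)^{2}\right) = 14667 + \left(15 + 3 \left(- \frac{1}{21}\right) 64 - 5 \left(3 \left(- \frac{1}{21}\right) 64\right)^{2}\right) = 14667 - \left(- \frac{41}{7} + \frac{20480}{49}\right) = 14667 - \frac{20193}{49} = \frac{698490}{49}$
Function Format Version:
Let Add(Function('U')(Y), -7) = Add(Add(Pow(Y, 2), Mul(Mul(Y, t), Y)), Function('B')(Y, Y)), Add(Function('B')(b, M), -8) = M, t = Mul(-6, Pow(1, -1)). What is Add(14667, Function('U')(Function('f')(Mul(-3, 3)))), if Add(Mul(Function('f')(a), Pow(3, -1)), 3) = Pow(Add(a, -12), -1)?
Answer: Rational(698490, 49) ≈ 14255.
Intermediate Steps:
t = -6 (t = Mul(-6, 1) = -6)
Function('B')(b, M) = Add(8, M)
Function('f')(a) = Add(-9, Mul(3, Pow(Add(-12, a), -1))) (Function('f')(a) = Add(-9, Mul(3, Pow(Add(a, -12), -1))) = Add(-9, Mul(3, Pow(Add(-12, a), -1))))
Function('U')(Y) = Add(15, Y, Mul(-5, Pow(Y, 2))) (Function('U')(Y) = Add(7, Add(Add(Pow(Y, 2), Mul(Mul(Y, -6), Y)), Add(8, Y))) = Add(7, Add(Add(Pow(Y, 2), Mul(Mul(-6, Y), Y)), Add(8, Y))) = Add(7, Add(Add(Pow(Y, 2), Mul(-6, Pow(Y, 2))), Add(8, Y))) = Add(7, Add(Mul(-5, Pow(Y, 2)), Add(8, Y))) = Add(7, Add(8, Y, Mul(-5, Pow(Y, 2)))) = Add(15, Y, Mul(-5, Pow(Y, 2))))
Add(14667, Function('U')(Function('f')(Mul(-3, 3)))) = Add(14667, Add(15, Mul(3, Pow(Add(-12, Mul(-3, 3)), -1), Add(37, Mul(-3, Mul(-3, 3)))), Mul(-5, Pow(Mul(3, Pow(Add(-12, Mul(-3, 3)), -1), Add(37, Mul(-3, Mul(-3, 3)))), 2)))) = Add(14667, Add(15, Mul(3, Pow(Add(-12, -9), -1), Add(37, Mul(-3, -9))), Mul(-5, Pow(Mul(3, Pow(Add(-12, -9), -1), Add(37, Mul(-3, -9))), 2)))) = Add(14667, Add(15, Mul(3, Pow(-21, -1), Add(37, 27)), Mul(-5, Pow(Mul(3, Pow(-21, -1), Add(37, 27)), 2)))) = Add(14667, Add(15, Mul(3, Rational(-1, 21), 64), Mul(-5, Pow(Mul(3, Rational(-1, 21), 64), 2)))) = Add(14667, Add(15, Rational(-64, 7), Mul(-5, Pow(Rational(-64, 7), 2)))) = Add(14667, Add(15, Rational(-64, 7), Mul(-5, Rational(4096, 49)))) = Add(14667, Add(15, Rational(-64, 7), Rational(-20480, 49))) = Add(14667, Rational(-20193, 49)) = Rational(698490, 49)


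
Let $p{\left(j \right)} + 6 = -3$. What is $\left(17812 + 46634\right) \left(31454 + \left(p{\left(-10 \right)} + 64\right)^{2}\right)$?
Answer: $2222033634$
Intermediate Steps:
$p{\left(j \right)} = -9$ ($p{\left(j \right)} = -6 - 3 = -9$)
$\left(17812 + 46634\right) \left(31454 + \left(p{\left(-10 \right)} + 64\right)^{2}\right) = \left(17812 + 46634\right) \left(31454 + \left(-9 + 64\right)^{2}\right) = 64446 \left(31454 + 55^{2}\right) = 64446 \left(31454 + 3025\right) = 64446 \cdot 34479 = 2222033634$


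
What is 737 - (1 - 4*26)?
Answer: 840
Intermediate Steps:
737 - (1 - 4*26) = 737 - (1 - 104) = 737 - 1*(-103) = 737 + 103 = 840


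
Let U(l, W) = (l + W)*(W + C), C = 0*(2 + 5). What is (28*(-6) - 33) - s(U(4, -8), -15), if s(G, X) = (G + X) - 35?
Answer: -183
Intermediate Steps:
C = 0 (C = 0*7 = 0)
U(l, W) = W*(W + l) (U(l, W) = (l + W)*(W + 0) = (W + l)*W = W*(W + l))
s(G, X) = -35 + G + X
(28*(-6) - 33) - s(U(4, -8), -15) = (28*(-6) - 33) - (-35 - 8*(-8 + 4) - 15) = (-168 - 33) - (-35 - 8*(-4) - 15) = -201 - (-35 + 32 - 15) = -201 - 1*(-18) = -201 + 18 = -183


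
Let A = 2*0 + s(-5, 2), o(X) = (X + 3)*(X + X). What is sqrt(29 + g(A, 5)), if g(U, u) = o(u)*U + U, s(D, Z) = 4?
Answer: sqrt(353) ≈ 18.788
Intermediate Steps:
o(X) = 2*X*(3 + X) (o(X) = (3 + X)*(2*X) = 2*X*(3 + X))
A = 4 (A = 2*0 + 4 = 0 + 4 = 4)
g(U, u) = U + 2*U*u*(3 + u) (g(U, u) = (2*u*(3 + u))*U + U = 2*U*u*(3 + u) + U = U + 2*U*u*(3 + u))
sqrt(29 + g(A, 5)) = sqrt(29 + 4*(1 + 2*5*(3 + 5))) = sqrt(29 + 4*(1 + 2*5*8)) = sqrt(29 + 4*(1 + 80)) = sqrt(29 + 4*81) = sqrt(29 + 324) = sqrt(353)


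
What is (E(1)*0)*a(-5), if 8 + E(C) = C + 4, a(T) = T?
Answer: 0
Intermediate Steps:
E(C) = -4 + C (E(C) = -8 + (C + 4) = -8 + (4 + C) = -4 + C)
(E(1)*0)*a(-5) = ((-4 + 1)*0)*(-5) = -3*0*(-5) = 0*(-5) = 0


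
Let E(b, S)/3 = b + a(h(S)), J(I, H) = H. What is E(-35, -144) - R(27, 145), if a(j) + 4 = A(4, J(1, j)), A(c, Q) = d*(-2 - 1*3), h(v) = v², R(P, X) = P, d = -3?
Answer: -99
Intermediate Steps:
A(c, Q) = 15 (A(c, Q) = -3*(-2 - 1*3) = -3*(-2 - 3) = -3*(-5) = 15)
a(j) = 11 (a(j) = -4 + 15 = 11)
E(b, S) = 33 + 3*b (E(b, S) = 3*(b + 11) = 3*(11 + b) = 33 + 3*b)
E(-35, -144) - R(27, 145) = (33 + 3*(-35)) - 1*27 = (33 - 105) - 27 = -72 - 27 = -99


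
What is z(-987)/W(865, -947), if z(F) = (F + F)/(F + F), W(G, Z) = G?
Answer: 1/865 ≈ 0.0011561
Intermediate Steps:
z(F) = 1 (z(F) = (2*F)/((2*F)) = (2*F)*(1/(2*F)) = 1)
z(-987)/W(865, -947) = 1/865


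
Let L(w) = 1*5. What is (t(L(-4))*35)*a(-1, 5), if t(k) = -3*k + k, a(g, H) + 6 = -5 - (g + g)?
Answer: 3150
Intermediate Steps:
a(g, H) = -11 - 2*g (a(g, H) = -6 + (-5 - (g + g)) = -6 + (-5 - 2*g) = -11 - 2*g)
L(w) = 5
t(k) = -2*k
(t(L(-4))*35)*a(-1, 5) = (-2*5*35)*(-11 - 2*(-1)) = (-10*35)*(-11 + 2) = -350*(-9) = 3150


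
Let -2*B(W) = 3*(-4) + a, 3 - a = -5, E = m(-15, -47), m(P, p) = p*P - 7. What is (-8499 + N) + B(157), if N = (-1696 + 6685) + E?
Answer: -2810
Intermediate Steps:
m(P, p) = -7 + P*p (m(P, p) = P*p - 7 = -7 + P*p)
E = 698 (E = -7 - 15*(-47) = -7 + 705 = 698)
a = 8 (a = 3 - 1*(-5) = 3 + 5 = 8)
N = 5687 (N = (-1696 + 6685) + 698 = 4989 + 698 = 5687)
B(W) = 2 (B(W) = -(3*(-4) + 8)/2 = -(-12 + 8)/2 = -½*(-4) = 2)
(-8499 + N) + B(157) = (-8499 + 5687) + 2 = -2812 + 2 = -2810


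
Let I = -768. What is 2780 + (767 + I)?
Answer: 2779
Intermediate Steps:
2780 + (767 + I) = 2780 + (767 - 768) = 2780 - 1 = 2779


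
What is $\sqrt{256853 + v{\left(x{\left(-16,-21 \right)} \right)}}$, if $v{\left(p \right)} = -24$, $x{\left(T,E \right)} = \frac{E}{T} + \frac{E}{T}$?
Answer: $\sqrt{256829} \approx 506.78$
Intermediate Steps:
$x{\left(T,E \right)} = \frac{2 E}{T}$
$\sqrt{256853 + v{\left(x{\left(-16,-21 \right)} \right)}} = \sqrt{256853 - 24} = \sqrt{256829}$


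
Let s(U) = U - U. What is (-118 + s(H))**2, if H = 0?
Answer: 13924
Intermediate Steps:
s(U) = 0
(-118 + s(H))**2 = (-118 + 0)**2 = (-118)**2 = 13924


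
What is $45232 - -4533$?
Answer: $49765$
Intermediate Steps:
$45232 - -4533 = 45232 + \left(-1699 + 6232\right) = 45232 + 4533 = 49765$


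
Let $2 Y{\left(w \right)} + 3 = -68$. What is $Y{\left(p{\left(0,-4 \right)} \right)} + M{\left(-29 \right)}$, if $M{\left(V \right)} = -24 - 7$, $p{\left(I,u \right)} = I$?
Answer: $- \frac{133}{2} \approx -66.5$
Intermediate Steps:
$Y{\left(w \right)} = - \frac{71}{2}$ ($Y{\left(w \right)} = - \frac{3}{2} + \frac{1}{2} \left(-68\right) = - \frac{3}{2} - 34 = - \frac{71}{2}$)
$M{\left(V \right)} = -31$ ($M{\left(V \right)} = -24 - 7 = -31$)
$Y{\left(p{\left(0,-4 \right)} \right)} + M{\left(-29 \right)} = - \frac{71}{2} - 31 = - \frac{133}{2}$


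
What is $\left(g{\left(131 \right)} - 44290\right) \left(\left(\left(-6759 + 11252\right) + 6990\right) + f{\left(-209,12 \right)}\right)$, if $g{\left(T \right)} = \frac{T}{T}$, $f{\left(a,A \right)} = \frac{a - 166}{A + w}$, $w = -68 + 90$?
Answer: $- \frac{17274791583}{34} \approx -5.0808 \cdot 10^{8}$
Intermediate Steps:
$w = 22$
$f{\left(a,A \right)} = \frac{-166 + a}{22 + A}$ ($f{\left(a,A \right)} = \frac{a - 166}{A + 22} = \frac{-166 + a}{22 + A}$)
$g{\left(T \right)} = 1$
$\left(g{\left(131 \right)} - 44290\right) \left(\left(\left(-6759 + 11252\right) + 6990\right) + f{\left(-209,12 \right)}\right) = \left(1 - 44290\right) \left(\left(\left(-6759 + 11252\right) + 6990\right) + \frac{-166 - 209}{22 + 12}\right) = - 44289 \left(\left(4493 + 6990\right) + \frac{1}{34} \left(-375\right)\right) = - 44289 \left(11483 + \frac{1}{34} \left(-375\right)\right) = - 44289 \left(11483 - \frac{375}{34}\right) = \left(-44289\right) \frac{390047}{34} = - \frac{17274791583}{34}$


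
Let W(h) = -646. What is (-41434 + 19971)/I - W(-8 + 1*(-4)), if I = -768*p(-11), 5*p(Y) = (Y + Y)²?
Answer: 240233267/371712 ≈ 646.29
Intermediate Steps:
p(Y) = 4*Y²/5 (p(Y) = (Y + Y)²/5 = (2*Y)²/5 = (4*Y²)/5 = 4*Y²/5)
I = -371712/5 (I = -3072*(-11)²/5 = -3072*121/5 = -768*484/5 = -371712/5 ≈ -74342.)
(-41434 + 19971)/I - W(-8 + 1*(-4)) = (-41434 + 19971)/(-371712/5) - 1*(-646) = -21463*(-5/371712) + 646 = 107315/371712 + 646 = 240233267/371712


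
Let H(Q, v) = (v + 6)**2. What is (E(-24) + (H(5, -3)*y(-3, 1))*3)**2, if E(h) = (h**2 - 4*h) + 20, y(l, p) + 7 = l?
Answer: 178084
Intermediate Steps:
y(l, p) = -7 + l
H(Q, v) = (6 + v)**2
E(h) = 20 + h**2 - 4*h
(E(-24) + (H(5, -3)*y(-3, 1))*3)**2 = ((20 + (-24)**2 - 4*(-24)) + ((6 - 3)**2*(-7 - 3))*3)**2 = ((20 + 576 + 96) + (3**2*(-10))*3)**2 = (692 + (9*(-10))*3)**2 = (692 - 90*3)**2 = (692 - 270)**2 = 422**2 = 178084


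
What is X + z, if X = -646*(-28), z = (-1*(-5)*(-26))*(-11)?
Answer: 19518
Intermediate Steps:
z = 1430 (z = (5*(-26))*(-11) = -130*(-11) = 1430)
X = 18088
X + z = 18088 + 1430 = 19518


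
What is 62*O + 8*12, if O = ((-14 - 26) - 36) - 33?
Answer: -6662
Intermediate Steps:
O = -109 (O = (-40 - 36) - 33 = -76 - 33 = -109)
62*O + 8*12 = 62*(-109) + 8*12 = -6758 + 96 = -6662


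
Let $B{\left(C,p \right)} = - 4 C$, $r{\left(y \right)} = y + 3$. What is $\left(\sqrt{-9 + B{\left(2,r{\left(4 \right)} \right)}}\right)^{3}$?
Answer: $- 17 i \sqrt{17} \approx - 70.093 i$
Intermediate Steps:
$r{\left(y \right)} = 3 + y$
$\left(\sqrt{-9 + B{\left(2,r{\left(4 \right)} \right)}}\right)^{3} = \left(\sqrt{-9 - 8}\right)^{3} = \left(\sqrt{-17}\right)^{3} = \left(i \sqrt{17}\right)^{3} = - 17 i \sqrt{17}$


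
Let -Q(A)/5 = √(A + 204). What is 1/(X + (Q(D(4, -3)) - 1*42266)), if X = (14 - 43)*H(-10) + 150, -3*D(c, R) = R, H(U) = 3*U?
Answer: -1006/41493351 + 5*√205/1701227391 ≈ -2.4203e-5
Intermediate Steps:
D(c, R) = -R/3
Q(A) = -5*√(204 + A) (Q(A) = -5*√(A + 204) = -5*√(204 + A))
X = 1020 (X = (14 - 43)*(3*(-10)) + 150 = -29*(-30) + 150 = 870 + 150 = 1020)
1/(X + (Q(D(4, -3)) - 1*42266)) = 1/(1020 + (-5*√(204 - ⅓*(-3)) - 1*42266)) = 1/(1020 + (-5*√(204 + 1) - 42266)) = 1/(1020 + (-5*√205 - 42266)) = 1/(1020 + (-42266 - 5*√205)) = 1/(-41246 - 5*√205)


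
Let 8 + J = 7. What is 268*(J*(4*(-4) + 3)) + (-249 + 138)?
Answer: 3373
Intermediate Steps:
J = -1 (J = -8 + 7 = -1)
268*(J*(4*(-4) + 3)) + (-249 + 138) = 268*(-(4*(-4) + 3)) + (-249 + 138) = 268*(-(-16 + 3)) - 111 = 268*(-1*(-13)) - 111 = 268*13 - 111 = 3484 - 111 = 3373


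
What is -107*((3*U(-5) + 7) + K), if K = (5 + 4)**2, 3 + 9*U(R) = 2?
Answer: -28141/3 ≈ -9380.3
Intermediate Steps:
U(R) = -1/9 (U(R) = -1/3 + (1/9)*2 = -1/3 + 2/9 = -1/9)
K = 81 (K = 9**2 = 81)
-107*((3*U(-5) + 7) + K) = -107*((3*(-1/9) + 7) + 81) = -107*((-1/3 + 7) + 81) = -107*(20/3 + 81) = -107*263/3 = -28141/3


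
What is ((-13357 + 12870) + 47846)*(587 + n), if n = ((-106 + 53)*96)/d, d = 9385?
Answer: 260659531613/9385 ≈ 2.7774e+7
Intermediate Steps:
n = -5088/9385 (n = ((-106 + 53)*96)/9385 = -53*96*(1/9385) = -5088*1/9385 = -5088/9385 ≈ -0.54214)
((-13357 + 12870) + 47846)*(587 + n) = ((-13357 + 12870) + 47846)*(587 - 5088/9385) = (-487 + 47846)*(5503907/9385) = 47359*(5503907/9385) = 260659531613/9385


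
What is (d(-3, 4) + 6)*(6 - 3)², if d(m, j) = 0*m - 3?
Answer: 27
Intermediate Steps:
d(m, j) = -3 (d(m, j) = 0 - 3 = -3)
(d(-3, 4) + 6)*(6 - 3)² = (-3 + 6)*(6 - 3)² = 3*3² = 3*9 = 27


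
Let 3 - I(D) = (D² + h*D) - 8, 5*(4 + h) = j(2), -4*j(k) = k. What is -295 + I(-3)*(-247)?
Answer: 22491/10 ≈ 2249.1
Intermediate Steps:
j(k) = -k/4
h = -41/10 (h = -4 + (-¼*2)/5 = -4 + (⅕)*(-½) = -4 - ⅒ = -41/10 ≈ -4.1000)
I(D) = 11 - D² + 41*D/10 (I(D) = 3 - ((D² - 41*D/10) - 8) = 3 - (-8 + D² - 41*D/10) = 3 + (8 - D² + 41*D/10) = 11 - D² + 41*D/10)
-295 + I(-3)*(-247) = -295 + (11 - 1*(-3)² + (41/10)*(-3))*(-247) = -295 + (11 - 1*9 - 123/10)*(-247) = -295 + (11 - 9 - 123/10)*(-247) = -295 - 103/10*(-247) = -295 + 25441/10 = 22491/10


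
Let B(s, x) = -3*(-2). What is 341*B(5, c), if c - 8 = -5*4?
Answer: 2046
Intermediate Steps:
c = -12 (c = 8 - 5*4 = 8 - 20 = -12)
B(s, x) = 6
341*B(5, c) = 341*6 = 2046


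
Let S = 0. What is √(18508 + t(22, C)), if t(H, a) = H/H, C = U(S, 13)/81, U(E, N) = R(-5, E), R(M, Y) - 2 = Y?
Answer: √18509 ≈ 136.05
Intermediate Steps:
R(M, Y) = 2 + Y
U(E, N) = 2 + E
C = 2/81 (C = (2 + 0)/81 = 2*(1/81) = 2/81 ≈ 0.024691)
t(H, a) = 1
√(18508 + t(22, C)) = √(18508 + 1) = √18509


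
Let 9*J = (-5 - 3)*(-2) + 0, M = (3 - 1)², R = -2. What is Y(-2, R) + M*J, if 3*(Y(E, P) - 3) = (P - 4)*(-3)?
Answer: 145/9 ≈ 16.111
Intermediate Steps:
Y(E, P) = 7 - P (Y(E, P) = 3 + ((P - 4)*(-3))/3 = 3 + ((-4 + P)*(-3))/3 = 3 + (12 - 3*P)/3 = 3 + (4 - P) = 7 - P)
M = 4 (M = 2² = 4)
J = 16/9 (J = ((-5 - 3)*(-2) + 0)/9 = (-8*(-2) + 0)/9 = (16 + 0)/9 = (⅑)*16 = 16/9 ≈ 1.7778)
Y(-2, R) + M*J = (7 - 1*(-2)) + 4*(16/9) = (7 + 2) + 64/9 = 9 + 64/9 = 145/9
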